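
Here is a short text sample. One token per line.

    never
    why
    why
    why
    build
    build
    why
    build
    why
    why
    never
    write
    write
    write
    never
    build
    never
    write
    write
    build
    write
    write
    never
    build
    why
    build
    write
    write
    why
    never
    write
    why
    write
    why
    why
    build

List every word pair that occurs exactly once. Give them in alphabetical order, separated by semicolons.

build build; build never; never why; why write; write build

Bigram counts meeting the condition (exactly once):
  build build: 1
  build never: 1
  never why: 1
  why write: 1
  write build: 1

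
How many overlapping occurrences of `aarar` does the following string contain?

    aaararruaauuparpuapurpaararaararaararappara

4

Sliding a length-5 window over the 43 characters (39 positions):
  position 2–6: aarar
  position 23–27: aarar
  position 28–32: aarar
  position 33–37: aarar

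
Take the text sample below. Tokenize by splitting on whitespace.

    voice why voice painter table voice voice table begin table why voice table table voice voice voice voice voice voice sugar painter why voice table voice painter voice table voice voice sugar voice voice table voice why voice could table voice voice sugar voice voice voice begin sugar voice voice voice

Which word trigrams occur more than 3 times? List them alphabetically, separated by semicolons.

Trigram counts meeting the condition (more than 3 times):
  table voice voice: 4
  voice voice voice: 6

table voice voice; voice voice voice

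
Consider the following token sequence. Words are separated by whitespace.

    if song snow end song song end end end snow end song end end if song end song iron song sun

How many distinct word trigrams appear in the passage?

17

21 tokens → 19 trigram windows in total.
Repeated trigrams (each contributes count−1 duplicates):
  snow end song: 2
  song end end: 2
2 duplicate windows → 19 − 2 = 17 distinct.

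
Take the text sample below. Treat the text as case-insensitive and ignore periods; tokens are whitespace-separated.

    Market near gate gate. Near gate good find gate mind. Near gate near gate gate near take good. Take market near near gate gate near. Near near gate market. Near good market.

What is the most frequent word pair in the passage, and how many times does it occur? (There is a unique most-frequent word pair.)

Bigram frequencies (highest first):
  near gate: 6
  gate near: 4
  market near: 3
  gate gate: 3
  near near: 3
  gate good: 1
  … (11 more, each ≤ 1)

"near gate", 6 times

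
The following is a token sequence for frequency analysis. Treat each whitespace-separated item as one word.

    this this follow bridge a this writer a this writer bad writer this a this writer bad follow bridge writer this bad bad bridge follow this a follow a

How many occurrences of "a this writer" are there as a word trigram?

3

Scanning the 27 overlapping trigram windows for "a this writer":
  position 5–7: a this writer
  position 8–10: a this writer
  position 14–16: a this writer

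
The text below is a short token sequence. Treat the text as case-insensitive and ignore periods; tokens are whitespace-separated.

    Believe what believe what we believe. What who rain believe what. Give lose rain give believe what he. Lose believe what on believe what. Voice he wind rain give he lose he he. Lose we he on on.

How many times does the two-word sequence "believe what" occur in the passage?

7

Scanning the 37 overlapping bigram windows for "believe what":
  position 1–2: believe what
  position 3–4: believe what
  position 6–7: believe what
  position 10–11: believe what
  position 16–17: believe what
  position 20–21: believe what
  position 23–24: believe what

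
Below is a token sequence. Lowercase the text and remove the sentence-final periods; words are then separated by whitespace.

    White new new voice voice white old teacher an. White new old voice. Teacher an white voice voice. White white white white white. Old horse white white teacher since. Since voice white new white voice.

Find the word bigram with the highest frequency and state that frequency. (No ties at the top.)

Bigram frequencies (highest first):
  white white: 5
  white new: 3
  voice white: 3
  voice voice: 2
  white old: 2
  teacher an: 2
  … (15 more, each ≤ 2)

"white white", 5 times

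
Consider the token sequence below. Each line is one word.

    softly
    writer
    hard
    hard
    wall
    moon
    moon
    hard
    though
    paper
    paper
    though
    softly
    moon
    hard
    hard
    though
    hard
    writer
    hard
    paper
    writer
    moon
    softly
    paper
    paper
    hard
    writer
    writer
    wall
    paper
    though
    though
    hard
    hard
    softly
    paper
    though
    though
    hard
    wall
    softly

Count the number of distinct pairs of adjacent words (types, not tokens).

27

42 tokens → 41 bigram windows in total.
Repeated bigrams (each contributes count−1 duplicates):
  hard hard: 3
  paper though: 3
  though hard: 3
  hard though: 2
  hard wall: 2
  hard writer: 2
  moon hard: 2
  paper paper: 2
  … (3 more repeated)
14 duplicate windows → 41 − 14 = 27 distinct.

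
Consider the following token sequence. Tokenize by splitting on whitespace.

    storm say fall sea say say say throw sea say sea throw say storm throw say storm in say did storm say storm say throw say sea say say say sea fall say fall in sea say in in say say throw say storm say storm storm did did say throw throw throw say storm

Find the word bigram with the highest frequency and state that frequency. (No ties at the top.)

Bigram frequencies (highest first):
  say storm: 6
  say say: 5
  throw say: 5
  storm say: 4
  sea say: 4
  say throw: 4
  … (21 more, each ≤ 3)

"say storm", 6 times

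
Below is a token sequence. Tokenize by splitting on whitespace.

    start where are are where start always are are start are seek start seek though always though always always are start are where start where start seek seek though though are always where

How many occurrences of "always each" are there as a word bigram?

0

Scanning the 32 overlapping bigram windows for "always each":
  (none found)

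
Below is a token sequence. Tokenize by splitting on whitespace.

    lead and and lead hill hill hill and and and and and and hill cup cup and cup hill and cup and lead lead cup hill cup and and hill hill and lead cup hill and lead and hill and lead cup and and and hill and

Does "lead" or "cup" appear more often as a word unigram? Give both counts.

"lead": 7 occurrences
"cup": 8 occurrences

"cup" (8 vs 7)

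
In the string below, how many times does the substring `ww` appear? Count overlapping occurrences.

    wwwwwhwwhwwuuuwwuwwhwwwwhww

12

Sliding a length-2 window over the 27 characters (26 positions):
  position 1–2: ww
  position 2–3: ww
  position 3–4: ww
  position 4–5: ww
  position 7–8: ww
  position 10–11: ww
  position 15–16: ww
  position 18–19: ww
  position 21–22: ww
  position 22–23: ww
  … (2 more)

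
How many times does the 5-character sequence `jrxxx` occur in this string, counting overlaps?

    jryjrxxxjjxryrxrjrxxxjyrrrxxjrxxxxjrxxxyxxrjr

Sliding a length-5 window over the 45 characters (41 positions):
  position 4–8: jrxxx
  position 17–21: jrxxx
  position 29–33: jrxxx
  position 35–39: jrxxx

4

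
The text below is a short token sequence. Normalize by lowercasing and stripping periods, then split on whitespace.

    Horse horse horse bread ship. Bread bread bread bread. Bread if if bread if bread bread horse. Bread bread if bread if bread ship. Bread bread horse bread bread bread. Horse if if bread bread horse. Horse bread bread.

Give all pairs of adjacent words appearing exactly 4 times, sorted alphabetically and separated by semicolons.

bread horse; bread if; horse bread

Bigram counts meeting the condition (exactly 4 times):
  bread horse: 4
  bread if: 4
  horse bread: 4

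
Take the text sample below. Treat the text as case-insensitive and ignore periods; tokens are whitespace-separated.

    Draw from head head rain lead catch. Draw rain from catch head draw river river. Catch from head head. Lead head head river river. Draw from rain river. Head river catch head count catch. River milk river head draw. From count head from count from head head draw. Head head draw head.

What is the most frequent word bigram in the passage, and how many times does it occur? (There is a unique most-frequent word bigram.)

"head head", 5 times

Bigram frequencies (highest first):
  head head: 5
  head draw: 4
  draw from: 3
  from head: 3
  catch head: 2
  river river: 2
  … (27 more, each ≤ 2)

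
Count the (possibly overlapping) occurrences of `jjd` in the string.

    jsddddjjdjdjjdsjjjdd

Sliding a length-3 window over the 20 characters (18 positions):
  position 7–9: jjd
  position 12–14: jjd
  position 17–19: jjd

3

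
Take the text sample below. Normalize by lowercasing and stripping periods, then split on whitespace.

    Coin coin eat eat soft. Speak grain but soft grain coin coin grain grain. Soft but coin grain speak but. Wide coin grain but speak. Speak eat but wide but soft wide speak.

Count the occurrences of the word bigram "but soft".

Scanning the 32 overlapping bigram windows for "but soft":
  position 8–9: but soft
  position 30–31: but soft

2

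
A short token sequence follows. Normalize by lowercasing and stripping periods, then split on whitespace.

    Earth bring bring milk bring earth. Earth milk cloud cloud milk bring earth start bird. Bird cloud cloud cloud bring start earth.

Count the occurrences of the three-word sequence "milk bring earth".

Scanning the 20 overlapping trigram windows for "milk bring earth":
  position 4–6: milk bring earth
  position 11–13: milk bring earth

2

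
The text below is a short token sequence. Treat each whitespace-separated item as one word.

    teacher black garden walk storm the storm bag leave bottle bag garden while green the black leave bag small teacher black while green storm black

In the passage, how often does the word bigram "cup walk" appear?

Scanning the 24 overlapping bigram windows for "cup walk":
  (none found)

0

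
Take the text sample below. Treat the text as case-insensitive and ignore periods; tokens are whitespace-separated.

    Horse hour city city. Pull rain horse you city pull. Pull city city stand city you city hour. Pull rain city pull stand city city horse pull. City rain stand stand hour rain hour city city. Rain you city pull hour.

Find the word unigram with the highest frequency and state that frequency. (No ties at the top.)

Unigram frequencies (highest first):
  city: 14
  pull: 7
  hour: 5
  rain: 5
  stand: 4
  horse: 3
  … (1 more, each ≤ 3)

"city", 14 times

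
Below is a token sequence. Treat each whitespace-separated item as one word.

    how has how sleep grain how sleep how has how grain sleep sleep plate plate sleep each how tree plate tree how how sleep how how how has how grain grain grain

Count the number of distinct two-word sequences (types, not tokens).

20

32 tokens → 31 bigram windows in total.
Repeated bigrams (each contributes count−1 duplicates):
  has how: 3
  how has: 3
  how how: 3
  how sleep: 3
  grain grain: 2
  how grain: 2
  sleep how: 2
11 duplicate windows → 31 − 11 = 20 distinct.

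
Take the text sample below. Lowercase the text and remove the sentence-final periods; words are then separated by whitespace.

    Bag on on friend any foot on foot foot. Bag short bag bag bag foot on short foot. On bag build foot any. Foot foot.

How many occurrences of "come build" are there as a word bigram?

0

Scanning the 24 overlapping bigram windows for "come build":
  (none found)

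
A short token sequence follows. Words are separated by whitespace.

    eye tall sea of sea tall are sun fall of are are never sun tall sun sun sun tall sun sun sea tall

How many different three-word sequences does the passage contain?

23 tokens → 21 trigram windows in total.
Repeated trigrams (each contributes count−1 duplicates):
  sun tall sun: 2
  tall sun sun: 2
2 duplicate windows → 21 − 2 = 19 distinct.

19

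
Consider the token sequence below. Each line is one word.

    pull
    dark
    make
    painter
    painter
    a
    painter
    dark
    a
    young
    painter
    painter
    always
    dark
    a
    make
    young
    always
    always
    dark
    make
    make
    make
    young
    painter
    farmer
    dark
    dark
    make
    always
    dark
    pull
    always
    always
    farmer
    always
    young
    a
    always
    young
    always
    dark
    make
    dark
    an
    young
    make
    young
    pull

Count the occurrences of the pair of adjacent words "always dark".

4

Scanning the 48 overlapping bigram windows for "always dark":
  position 13–14: always dark
  position 19–20: always dark
  position 30–31: always dark
  position 41–42: always dark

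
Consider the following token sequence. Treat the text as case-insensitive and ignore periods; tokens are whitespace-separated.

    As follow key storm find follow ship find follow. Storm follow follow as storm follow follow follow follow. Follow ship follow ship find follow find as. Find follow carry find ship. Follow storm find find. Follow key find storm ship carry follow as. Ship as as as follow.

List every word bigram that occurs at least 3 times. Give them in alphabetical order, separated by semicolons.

Bigram counts meeting the condition (at least 3 times):
  find follow: 5
  follow follow: 5
  follow ship: 3

find follow; follow follow; follow ship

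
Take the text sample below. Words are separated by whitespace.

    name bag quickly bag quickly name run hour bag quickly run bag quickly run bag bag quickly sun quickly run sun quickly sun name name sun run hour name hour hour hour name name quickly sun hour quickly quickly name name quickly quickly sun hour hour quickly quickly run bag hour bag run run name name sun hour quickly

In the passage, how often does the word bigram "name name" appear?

Scanning the 58 overlapping bigram windows for "name name":
  position 24–25: name name
  position 33–34: name name
  position 40–41: name name
  position 55–56: name name

4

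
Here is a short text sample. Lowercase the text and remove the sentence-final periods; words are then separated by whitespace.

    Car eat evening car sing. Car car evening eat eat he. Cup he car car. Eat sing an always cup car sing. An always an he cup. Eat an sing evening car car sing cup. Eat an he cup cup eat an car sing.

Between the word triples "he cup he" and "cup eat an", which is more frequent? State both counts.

"he cup he": 1 occurrence
"cup eat an": 3 occurrences

"cup eat an" (3 vs 1)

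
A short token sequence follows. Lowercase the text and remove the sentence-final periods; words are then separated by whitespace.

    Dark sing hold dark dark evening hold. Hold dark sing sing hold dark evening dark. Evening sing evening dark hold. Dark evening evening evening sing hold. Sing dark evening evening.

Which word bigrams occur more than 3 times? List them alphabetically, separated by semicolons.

Bigram counts meeting the condition (more than 3 times):
  dark evening: 5
  hold dark: 4

dark evening; hold dark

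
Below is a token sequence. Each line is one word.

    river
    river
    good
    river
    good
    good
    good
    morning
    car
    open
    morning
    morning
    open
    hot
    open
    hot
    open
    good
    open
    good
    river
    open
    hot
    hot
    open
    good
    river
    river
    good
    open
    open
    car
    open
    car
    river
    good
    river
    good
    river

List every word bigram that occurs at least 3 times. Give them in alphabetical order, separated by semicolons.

Bigram counts meeting the condition (at least 3 times):
  good river: 5
  hot open: 3
  open good: 3
  open hot: 3
  river good: 5

good river; hot open; open good; open hot; river good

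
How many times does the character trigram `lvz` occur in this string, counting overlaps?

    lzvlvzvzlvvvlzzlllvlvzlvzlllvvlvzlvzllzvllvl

5

Sliding a length-3 window over the 44 characters (42 positions):
  position 4–6: lvz
  position 20–22: lvz
  position 23–25: lvz
  position 31–33: lvz
  position 34–36: lvz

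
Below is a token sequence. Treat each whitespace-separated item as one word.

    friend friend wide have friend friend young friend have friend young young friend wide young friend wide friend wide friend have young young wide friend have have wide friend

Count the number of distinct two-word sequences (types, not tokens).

29 tokens → 28 bigram windows in total.
Repeated bigrams (each contributes count−1 duplicates):
  friend wide: 4
  wide friend: 4
  friend have: 3
  young friend: 3
  friend friend: 2
  friend young: 2
  have friend: 2
  young young: 2
14 duplicate windows → 28 − 14 = 14 distinct.

14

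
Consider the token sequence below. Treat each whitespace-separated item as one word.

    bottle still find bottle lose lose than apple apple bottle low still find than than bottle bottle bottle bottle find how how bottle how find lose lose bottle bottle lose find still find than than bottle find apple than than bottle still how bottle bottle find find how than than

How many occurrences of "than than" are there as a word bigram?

4

Scanning the 49 overlapping bigram windows for "than than":
  position 14–15: than than
  position 34–35: than than
  position 39–40: than than
  position 49–50: than than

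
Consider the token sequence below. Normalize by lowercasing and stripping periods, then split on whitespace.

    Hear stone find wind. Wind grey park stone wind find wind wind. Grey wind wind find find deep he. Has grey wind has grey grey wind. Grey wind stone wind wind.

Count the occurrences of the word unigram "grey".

Scanning the 31 tokens for "grey":
  position 6: grey
  position 13: grey
  position 21: grey
  position 24: grey
  position 25: grey
  position 27: grey

6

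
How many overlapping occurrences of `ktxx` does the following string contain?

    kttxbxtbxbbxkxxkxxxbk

Sliding a length-4 window over the 21 characters (18 positions):
  (no match at any position)

0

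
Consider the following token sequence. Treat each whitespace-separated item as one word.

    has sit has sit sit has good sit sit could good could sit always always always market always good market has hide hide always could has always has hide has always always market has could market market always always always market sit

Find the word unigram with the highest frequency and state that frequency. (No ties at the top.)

"always", 11 times

Unigram frequencies (highest first):
  always: 11
  has: 8
  sit: 7
  market: 6
  could: 4
  good: 3
  … (1 more, each ≤ 3)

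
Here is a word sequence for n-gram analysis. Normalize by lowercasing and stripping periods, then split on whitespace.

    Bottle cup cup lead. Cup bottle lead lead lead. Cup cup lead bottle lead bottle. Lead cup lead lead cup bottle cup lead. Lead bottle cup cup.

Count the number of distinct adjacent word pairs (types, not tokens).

27 tokens → 26 bigram windows in total.
Repeated bigrams (each contributes count−1 duplicates):
  cup lead: 4
  lead cup: 4
  lead lead: 4
  bottle cup: 3
  bottle lead: 3
  cup cup: 3
  lead bottle: 3
  cup bottle: 2
18 duplicate windows → 26 − 18 = 8 distinct.

8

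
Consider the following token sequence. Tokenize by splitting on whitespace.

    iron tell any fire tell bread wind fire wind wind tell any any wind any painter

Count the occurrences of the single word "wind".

Scanning the 16 tokens for "wind":
  position 7: wind
  position 9: wind
  position 10: wind
  position 14: wind

4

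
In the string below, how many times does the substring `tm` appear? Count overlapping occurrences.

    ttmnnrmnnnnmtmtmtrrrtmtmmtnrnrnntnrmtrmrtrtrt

5

Sliding a length-2 window over the 45 characters (44 positions):
  position 2–3: tm
  position 13–14: tm
  position 15–16: tm
  position 21–22: tm
  position 23–24: tm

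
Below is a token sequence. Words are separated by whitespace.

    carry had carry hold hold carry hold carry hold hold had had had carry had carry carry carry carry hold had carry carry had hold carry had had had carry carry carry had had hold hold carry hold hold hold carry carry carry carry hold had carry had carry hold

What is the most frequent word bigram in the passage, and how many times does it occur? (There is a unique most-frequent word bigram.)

Bigram frequencies (highest first):
  carry carry: 9
  had carry: 7
  carry hold: 7
  carry had: 6
  hold hold: 5
  hold carry: 5
  … (3 more, each ≤ 5)

"carry carry", 9 times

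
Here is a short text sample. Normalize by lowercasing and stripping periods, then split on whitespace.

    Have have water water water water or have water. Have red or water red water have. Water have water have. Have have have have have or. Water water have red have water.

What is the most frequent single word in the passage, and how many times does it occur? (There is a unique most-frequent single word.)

Unigram frequencies (highest first):
  have: 14
  water: 12
  or: 3
  red: 3

"have", 14 times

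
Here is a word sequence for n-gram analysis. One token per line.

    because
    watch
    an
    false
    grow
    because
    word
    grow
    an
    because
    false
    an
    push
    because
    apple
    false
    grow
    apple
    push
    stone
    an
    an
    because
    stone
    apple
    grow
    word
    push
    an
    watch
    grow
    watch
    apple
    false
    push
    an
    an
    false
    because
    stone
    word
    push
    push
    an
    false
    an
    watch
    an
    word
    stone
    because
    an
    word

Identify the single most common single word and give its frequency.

Unigram frequencies (highest first):
  an: 12
  because: 7
  false: 6
  push: 6
  grow: 5
  word: 5
  … (3 more, each ≤ 4)

"an", 12 times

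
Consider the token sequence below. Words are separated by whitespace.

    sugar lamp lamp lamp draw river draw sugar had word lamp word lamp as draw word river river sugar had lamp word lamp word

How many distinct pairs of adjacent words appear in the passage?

17

24 tokens → 23 bigram windows in total.
Repeated bigrams (each contributes count−1 duplicates):
  lamp word: 3
  word lamp: 3
  lamp lamp: 2
  sugar had: 2
6 duplicate windows → 23 − 6 = 17 distinct.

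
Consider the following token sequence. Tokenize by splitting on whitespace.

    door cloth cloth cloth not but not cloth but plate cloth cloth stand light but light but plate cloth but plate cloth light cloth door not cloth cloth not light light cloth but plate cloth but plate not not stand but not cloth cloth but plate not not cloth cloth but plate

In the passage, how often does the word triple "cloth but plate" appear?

Scanning the 50 overlapping trigram windows for "cloth but plate":
  position 8–10: cloth but plate
  position 19–21: cloth but plate
  position 32–34: cloth but plate
  position 35–37: cloth but plate
  position 44–46: cloth but plate
  position 50–52: cloth but plate

6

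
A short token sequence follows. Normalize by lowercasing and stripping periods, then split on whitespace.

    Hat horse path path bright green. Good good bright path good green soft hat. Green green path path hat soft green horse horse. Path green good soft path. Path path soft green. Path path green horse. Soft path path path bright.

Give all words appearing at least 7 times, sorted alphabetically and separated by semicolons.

green; path

Unigram counts meeting the condition (at least 7 times):
  green: 8
  path: 14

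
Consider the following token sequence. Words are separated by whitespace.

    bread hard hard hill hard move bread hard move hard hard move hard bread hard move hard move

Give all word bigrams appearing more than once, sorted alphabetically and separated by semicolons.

bread hard; hard hard; hard move; move hard

Bigram counts meeting the condition (more than once):
  bread hard: 3
  hard hard: 2
  hard move: 5
  move hard: 3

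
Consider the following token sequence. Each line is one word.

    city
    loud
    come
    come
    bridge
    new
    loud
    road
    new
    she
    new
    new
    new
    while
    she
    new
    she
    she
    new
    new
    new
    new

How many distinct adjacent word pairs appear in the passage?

14

22 tokens → 21 bigram windows in total.
Repeated bigrams (each contributes count−1 duplicates):
  new new: 5
  she new: 3
  new she: 2
7 duplicate windows → 21 − 7 = 14 distinct.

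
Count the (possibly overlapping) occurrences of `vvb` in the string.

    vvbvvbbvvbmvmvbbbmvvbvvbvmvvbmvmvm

6

Sliding a length-3 window over the 34 characters (32 positions):
  position 1–3: vvb
  position 4–6: vvb
  position 8–10: vvb
  position 19–21: vvb
  position 22–24: vvb
  position 27–29: vvb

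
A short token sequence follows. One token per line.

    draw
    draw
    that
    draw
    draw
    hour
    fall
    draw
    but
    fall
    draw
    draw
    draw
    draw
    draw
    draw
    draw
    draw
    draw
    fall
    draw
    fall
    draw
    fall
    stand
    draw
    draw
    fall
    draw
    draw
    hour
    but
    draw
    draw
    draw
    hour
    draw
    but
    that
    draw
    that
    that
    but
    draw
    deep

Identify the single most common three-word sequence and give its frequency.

Trigram frequencies (highest first):
  draw draw draw: 8
  draw draw hour: 3
  draw fall draw: 3
  fall draw draw: 2
  draw draw fall: 2
  fall draw fall: 2
  … (23 more, each ≤ 1)

"draw draw draw", 8 times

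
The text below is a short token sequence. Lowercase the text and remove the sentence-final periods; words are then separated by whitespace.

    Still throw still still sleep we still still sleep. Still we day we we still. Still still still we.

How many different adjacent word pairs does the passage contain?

19 tokens → 18 bigram windows in total.
Repeated bigrams (each contributes count−1 duplicates):
  still still: 5
  still sleep: 2
  still we: 2
  we still: 2
7 duplicate windows → 18 − 7 = 11 distinct.

11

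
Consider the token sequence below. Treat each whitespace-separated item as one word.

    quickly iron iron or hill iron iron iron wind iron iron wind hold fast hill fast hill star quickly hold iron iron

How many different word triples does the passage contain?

19

22 tokens → 20 trigram windows in total.
Repeated trigrams (each contributes count−1 duplicates):
  iron iron wind: 2
1 duplicate windows → 20 − 1 = 19 distinct.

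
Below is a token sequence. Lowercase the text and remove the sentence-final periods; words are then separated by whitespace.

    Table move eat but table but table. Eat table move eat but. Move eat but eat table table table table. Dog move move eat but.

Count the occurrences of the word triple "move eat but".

Scanning the 23 overlapping trigram windows for "move eat but":
  position 2–4: move eat but
  position 10–12: move eat but
  position 13–15: move eat but
  position 23–25: move eat but

4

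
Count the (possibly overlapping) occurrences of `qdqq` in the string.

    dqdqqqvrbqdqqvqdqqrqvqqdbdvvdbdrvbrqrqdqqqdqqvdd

5

Sliding a length-4 window over the 48 characters (45 positions):
  position 2–5: qdqq
  position 10–13: qdqq
  position 15–18: qdqq
  position 38–41: qdqq
  position 42–45: qdqq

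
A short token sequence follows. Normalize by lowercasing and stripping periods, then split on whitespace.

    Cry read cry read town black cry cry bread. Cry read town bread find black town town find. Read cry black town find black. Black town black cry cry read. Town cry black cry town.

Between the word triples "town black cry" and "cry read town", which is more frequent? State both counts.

"town black cry": 2 occurrences
"cry read town": 3 occurrences

"cry read town" (3 vs 2)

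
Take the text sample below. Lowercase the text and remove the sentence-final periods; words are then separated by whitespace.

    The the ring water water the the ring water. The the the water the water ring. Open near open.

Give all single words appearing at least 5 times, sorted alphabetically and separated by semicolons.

the; water

Unigram counts meeting the condition (at least 5 times):
  the: 8
  water: 5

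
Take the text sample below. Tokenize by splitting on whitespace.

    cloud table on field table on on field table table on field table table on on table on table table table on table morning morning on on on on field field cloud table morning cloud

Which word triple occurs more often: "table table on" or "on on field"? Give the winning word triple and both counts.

"table table on": 3 occurrences
"on on field": 2 occurrences

"table table on" (3 vs 2)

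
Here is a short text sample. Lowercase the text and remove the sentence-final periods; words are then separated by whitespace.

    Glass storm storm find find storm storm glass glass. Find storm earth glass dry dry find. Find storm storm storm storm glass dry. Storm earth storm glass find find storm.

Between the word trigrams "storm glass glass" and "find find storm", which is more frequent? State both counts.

"find find storm" (3 vs 1)

"storm glass glass": 1 occurrence
"find find storm": 3 occurrences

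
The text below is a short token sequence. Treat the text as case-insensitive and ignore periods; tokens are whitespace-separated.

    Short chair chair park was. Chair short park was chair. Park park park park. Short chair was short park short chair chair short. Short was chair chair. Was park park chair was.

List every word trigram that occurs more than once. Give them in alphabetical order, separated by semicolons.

Trigram counts meeting the condition (more than once):
  park park park: 2
  park short chair: 2
  park was chair: 2
  short chair chair: 2

park park park; park short chair; park was chair; short chair chair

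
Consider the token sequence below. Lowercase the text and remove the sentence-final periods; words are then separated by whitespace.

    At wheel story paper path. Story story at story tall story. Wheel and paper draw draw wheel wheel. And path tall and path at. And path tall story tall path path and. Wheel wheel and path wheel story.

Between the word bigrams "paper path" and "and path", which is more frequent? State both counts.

"paper path": 1 occurrence
"and path": 4 occurrences

"and path" (4 vs 1)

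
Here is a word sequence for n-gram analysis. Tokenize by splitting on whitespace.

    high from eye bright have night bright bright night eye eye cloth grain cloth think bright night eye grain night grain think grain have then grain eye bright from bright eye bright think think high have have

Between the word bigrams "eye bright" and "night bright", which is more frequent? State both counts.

"eye bright": 3 occurrences
"night bright": 1 occurrence

"eye bright" (3 vs 1)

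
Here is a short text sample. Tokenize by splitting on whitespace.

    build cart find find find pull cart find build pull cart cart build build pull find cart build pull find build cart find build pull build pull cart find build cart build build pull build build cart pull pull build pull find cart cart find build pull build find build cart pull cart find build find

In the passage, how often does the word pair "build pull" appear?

8

Scanning the 55 overlapping bigram windows for "build pull":
  position 9–10: build pull
  position 14–15: build pull
  position 18–19: build pull
  position 24–25: build pull
  position 26–27: build pull
  position 33–34: build pull
  position 40–41: build pull
  position 46–47: build pull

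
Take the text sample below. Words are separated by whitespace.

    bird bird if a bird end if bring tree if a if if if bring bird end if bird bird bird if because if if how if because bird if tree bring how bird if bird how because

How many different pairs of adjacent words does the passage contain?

24

38 tokens → 37 bigram windows in total.
Repeated bigrams (each contributes count−1 duplicates):
  bird if: 4
  bird bird: 3
  if if: 3
  bird end: 2
  end if: 2
  if a: 2
  if because: 2
  if bird: 2
  … (1 more repeated)
13 duplicate windows → 37 − 13 = 24 distinct.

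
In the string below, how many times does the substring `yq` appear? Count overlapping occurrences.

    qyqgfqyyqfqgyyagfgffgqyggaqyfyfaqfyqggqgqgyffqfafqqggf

3

Sliding a length-2 window over the 54 characters (53 positions):
  position 2–3: yq
  position 8–9: yq
  position 35–36: yq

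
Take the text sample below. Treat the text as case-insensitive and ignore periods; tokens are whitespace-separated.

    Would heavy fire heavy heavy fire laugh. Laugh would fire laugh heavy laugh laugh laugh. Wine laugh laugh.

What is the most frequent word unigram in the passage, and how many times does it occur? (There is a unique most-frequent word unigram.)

"laugh", 8 times

Unigram frequencies (highest first):
  laugh: 8
  heavy: 4
  fire: 3
  would: 2
  wine: 1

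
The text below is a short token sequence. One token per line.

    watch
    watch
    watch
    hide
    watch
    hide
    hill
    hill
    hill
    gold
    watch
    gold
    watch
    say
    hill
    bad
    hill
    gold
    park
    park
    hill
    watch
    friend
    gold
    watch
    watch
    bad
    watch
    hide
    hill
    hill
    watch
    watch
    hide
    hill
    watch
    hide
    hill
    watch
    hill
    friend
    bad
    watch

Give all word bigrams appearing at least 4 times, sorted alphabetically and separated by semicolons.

hide hill; hill watch; watch hide; watch watch

Bigram counts meeting the condition (at least 4 times):
  hide hill: 4
  hill watch: 4
  watch hide: 5
  watch watch: 4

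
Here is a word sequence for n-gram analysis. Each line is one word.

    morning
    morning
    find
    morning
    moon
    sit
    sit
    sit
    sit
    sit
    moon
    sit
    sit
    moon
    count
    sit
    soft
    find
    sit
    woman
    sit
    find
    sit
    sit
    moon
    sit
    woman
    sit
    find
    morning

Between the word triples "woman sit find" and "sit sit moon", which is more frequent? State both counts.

"woman sit find": 2 occurrences
"sit sit moon": 3 occurrences

"sit sit moon" (3 vs 2)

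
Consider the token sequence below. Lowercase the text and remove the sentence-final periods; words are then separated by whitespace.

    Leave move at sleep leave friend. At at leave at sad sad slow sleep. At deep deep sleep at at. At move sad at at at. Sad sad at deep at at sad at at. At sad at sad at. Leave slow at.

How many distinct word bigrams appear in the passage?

23

43 tokens → 42 bigram windows in total.
Repeated bigrams (each contributes count−1 duplicates):
  at at: 8
  at sad: 5
  sad at: 5
  at deep: 2
  at leave: 2
  sad sad: 2
  sleep at: 2
19 duplicate windows → 42 − 19 = 23 distinct.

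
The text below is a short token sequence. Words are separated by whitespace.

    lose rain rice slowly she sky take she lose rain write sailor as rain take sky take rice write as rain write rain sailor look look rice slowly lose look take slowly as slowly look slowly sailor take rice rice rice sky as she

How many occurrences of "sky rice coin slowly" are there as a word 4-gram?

0

Scanning the 41 overlapping 4-gram windows for "sky rice coin slowly":
  (none found)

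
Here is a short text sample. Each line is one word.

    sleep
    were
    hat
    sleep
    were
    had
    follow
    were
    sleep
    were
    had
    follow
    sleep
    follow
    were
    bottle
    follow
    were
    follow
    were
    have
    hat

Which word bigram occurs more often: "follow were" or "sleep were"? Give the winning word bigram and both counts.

"follow were": 4 occurrences
"sleep were": 3 occurrences

"follow were" (4 vs 3)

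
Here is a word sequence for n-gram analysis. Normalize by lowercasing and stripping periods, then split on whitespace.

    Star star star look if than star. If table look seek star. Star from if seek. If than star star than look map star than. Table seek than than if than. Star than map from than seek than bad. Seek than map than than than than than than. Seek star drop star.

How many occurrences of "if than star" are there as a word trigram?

Scanning the 50 overlapping trigram windows for "if than star":
  position 5–7: if than star
  position 17–19: if than star
  position 30–32: if than star

3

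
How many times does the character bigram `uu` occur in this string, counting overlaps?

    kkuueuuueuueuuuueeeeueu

7

Sliding a length-2 window over the 23 characters (22 positions):
  position 3–4: uu
  position 6–7: uu
  position 7–8: uu
  position 10–11: uu
  position 13–14: uu
  position 14–15: uu
  position 15–16: uu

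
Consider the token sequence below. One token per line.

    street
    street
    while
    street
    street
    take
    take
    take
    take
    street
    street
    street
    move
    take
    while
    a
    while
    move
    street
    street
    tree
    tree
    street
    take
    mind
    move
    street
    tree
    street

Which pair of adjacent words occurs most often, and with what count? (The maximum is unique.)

"street street", 5 times

Bigram frequencies (highest first):
  street street: 5
  take take: 3
  street take: 2
  move street: 2
  street tree: 2
  tree street: 2
  … (12 more, each ≤ 1)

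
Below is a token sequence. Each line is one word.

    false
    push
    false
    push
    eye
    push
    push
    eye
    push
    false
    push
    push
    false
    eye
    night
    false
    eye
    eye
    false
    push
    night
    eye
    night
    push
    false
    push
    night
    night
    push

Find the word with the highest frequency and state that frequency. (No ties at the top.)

"push", 11 times

Unigram frequencies (highest first):
  push: 11
  false: 7
  eye: 6
  night: 5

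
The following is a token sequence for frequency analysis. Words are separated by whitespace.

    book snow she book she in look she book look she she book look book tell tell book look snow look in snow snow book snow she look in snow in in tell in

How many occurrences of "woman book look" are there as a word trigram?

0

Scanning the 32 overlapping trigram windows for "woman book look":
  (none found)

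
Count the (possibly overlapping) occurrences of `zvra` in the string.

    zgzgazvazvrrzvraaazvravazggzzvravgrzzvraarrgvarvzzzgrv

Sliding a length-4 window over the 54 characters (51 positions):
  position 13–16: zvra
  position 19–22: zvra
  position 29–32: zvra
  position 37–40: zvra

4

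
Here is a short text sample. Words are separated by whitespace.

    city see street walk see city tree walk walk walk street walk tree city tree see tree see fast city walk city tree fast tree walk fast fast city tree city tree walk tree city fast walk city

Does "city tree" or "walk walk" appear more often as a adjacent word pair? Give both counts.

"city tree" (5 vs 2)

"city tree": 5 occurrences
"walk walk": 2 occurrences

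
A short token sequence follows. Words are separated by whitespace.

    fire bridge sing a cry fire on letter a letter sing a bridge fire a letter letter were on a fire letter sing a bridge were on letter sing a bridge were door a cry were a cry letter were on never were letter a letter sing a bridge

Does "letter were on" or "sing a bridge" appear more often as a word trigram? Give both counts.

"sing a bridge" (4 vs 2)

"letter were on": 2 occurrences
"sing a bridge": 4 occurrences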